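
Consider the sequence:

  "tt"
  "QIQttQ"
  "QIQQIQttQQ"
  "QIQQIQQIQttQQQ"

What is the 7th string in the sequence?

QIQQIQQIQQIQQIQQIQttQQQQQQ

s(k+1) = QIQ·s(k)·Q, so each term gains QIQ as a prefix and Q as a suffix.
From QIQQIQQIQttQQQ, 3 further steps: QIQQIQQIQttQQQ → QIQQIQQIQQIQttQQQQ → QIQQIQQIQQIQQIQttQQQQQ → (answer).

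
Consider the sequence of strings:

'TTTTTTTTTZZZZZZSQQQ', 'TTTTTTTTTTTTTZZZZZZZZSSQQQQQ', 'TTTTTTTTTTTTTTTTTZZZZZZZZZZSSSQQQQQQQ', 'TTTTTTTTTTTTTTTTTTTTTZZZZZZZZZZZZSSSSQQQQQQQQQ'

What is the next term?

TTTTTTTTTTTTTTTTTTTTTTTTTZZZZZZZZZZZZZZSSSSSQQQQQQQQQQQ

Term n consists of 4n+1 T's, followed by 2n+2 Z's, followed by n-1 S's, followed by 2n-1 Q's, where the shown terms are n = 2, 3, 4, 5.
At n = 6 the blocks have lengths 25, 14, 5, 11.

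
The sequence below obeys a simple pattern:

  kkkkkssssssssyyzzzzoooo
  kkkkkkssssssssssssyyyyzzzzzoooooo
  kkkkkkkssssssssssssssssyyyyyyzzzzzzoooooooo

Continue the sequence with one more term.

kkkkkkkkssssssssssssssssssssyyyyyyyyzzzzzzzoooooooooo

Each string has the form k^{n+3} s^{4n} y^{2n-2} z^{n+2} o^{2n}, where the shown terms are n = 2, 3, 4.
For the next term, n = 5, so the run lengths are 8, 20, 8, 7, 10.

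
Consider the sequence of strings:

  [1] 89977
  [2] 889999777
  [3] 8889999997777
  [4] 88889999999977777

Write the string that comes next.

Each string has the form 8^{n} 9^{2n} 7^{n+1} (n = 1, 2, …).
Setting n = 5 gives 5, 10, 6 characters in each block.

888889999999999777777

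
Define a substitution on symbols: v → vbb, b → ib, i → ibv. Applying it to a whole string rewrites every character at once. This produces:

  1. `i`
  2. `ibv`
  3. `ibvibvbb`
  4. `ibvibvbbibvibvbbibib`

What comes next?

Rewriting the 20 symbols of ibvibvbbibvibvbbibib one by one yields ibv ib vbb ibv ib vbb ib ib ibv ib vbb ibv ib vbb ib ib ibv ib ibv ib; concatenated:

ibvibvbbibvibvbbibibibvibvbbibvibvbbibibibvibibvib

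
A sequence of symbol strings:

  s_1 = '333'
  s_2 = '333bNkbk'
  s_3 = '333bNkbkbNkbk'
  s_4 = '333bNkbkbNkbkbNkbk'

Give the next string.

333bNkbkbNkbkbNkbkbNkbk

Every step adds bNkbk to the end: s(k+1) = s(k)·bNkbk.
One more step from 333bNkbkbNkbkbNkbk gives the answer.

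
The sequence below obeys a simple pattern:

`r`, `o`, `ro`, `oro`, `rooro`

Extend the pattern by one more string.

This is a Fibonacci-style word recurrence s(k) = s(k−2)·s(k−1): e.g. r·o = ro.
The next term joins oro and rooro.

ororooro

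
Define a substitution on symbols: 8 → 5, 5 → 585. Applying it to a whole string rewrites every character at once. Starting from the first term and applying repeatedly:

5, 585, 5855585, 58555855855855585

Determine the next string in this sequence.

Replace each of the 17 characters of 58555855855855585 in place — 585 5 585 585 585 5 585 585 5 585 585 5 585 585 585 5 585 — and concatenate.

58555855855855585585558558555855855855585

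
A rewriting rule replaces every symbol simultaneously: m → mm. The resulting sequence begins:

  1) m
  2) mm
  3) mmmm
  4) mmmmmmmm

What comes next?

mmmmmmmmmmmmmmmm

Expanding mmmmmmmm: m→mm, m→mm, m→mm, m→mm, m→mm, m→mm, m→mm, m→mm. Concatenated: mm mm mm mm mm mm mm mm.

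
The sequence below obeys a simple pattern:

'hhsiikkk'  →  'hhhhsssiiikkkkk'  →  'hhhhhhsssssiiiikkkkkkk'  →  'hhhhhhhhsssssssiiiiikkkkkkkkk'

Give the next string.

Term n consists of 2n h's, followed by 2n-1 s's, followed by n+1 i's, followed by 2n+1 k's (n = 1, 2, …).
At n = 5 the blocks have lengths 10, 9, 6, 11.

hhhhhhhhhhsssssssssiiiiiikkkkkkkkkkk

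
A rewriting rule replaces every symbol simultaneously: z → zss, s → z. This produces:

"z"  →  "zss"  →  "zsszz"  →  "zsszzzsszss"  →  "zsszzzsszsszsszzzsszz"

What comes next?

zsszzzsszsszsszzzsszzzsszzzsszsszsszzzsszss

Applying the rule to each of the 21 symbols of zsszzzsszsszsszzzsszz gives the pieces zss z z zss zss zss z z zss z z zss z z zss zss zss z z zss zss, which concatenate to the answer.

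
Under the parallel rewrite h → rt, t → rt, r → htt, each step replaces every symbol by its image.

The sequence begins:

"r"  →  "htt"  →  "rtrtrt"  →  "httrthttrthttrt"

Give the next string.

Rewriting the 15 symbols of httrthttrthttrt one by one yields rt rt rt htt rt rt rt rt htt rt rt rt rt htt rt; concatenated:

rtrtrthttrtrtrtrthttrtrtrtrthttrt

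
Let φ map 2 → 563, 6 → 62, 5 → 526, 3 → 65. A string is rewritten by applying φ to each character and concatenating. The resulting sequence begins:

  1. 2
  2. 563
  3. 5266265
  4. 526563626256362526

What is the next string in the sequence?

526563625266265625636256352662656256352656362

φ(526563626256362526) expands symbol-by-symbol to 526 563 62 526 62 65 62 563 62 563 526 62 65 62 563 526 563 62; joining the 18 pieces gives the next term.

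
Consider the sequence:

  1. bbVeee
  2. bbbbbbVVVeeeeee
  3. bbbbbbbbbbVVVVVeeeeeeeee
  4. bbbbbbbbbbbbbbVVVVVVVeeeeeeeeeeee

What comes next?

Term n consists of 4n-2 b's, followed by 2n-1 V's, followed by 3n e's (n = 1, 2, …).
For the next term, n = 5, so the run lengths are 18, 9, 15.

bbbbbbbbbbbbbbbbbbVVVVVVVVVeeeeeeeeeeeeeee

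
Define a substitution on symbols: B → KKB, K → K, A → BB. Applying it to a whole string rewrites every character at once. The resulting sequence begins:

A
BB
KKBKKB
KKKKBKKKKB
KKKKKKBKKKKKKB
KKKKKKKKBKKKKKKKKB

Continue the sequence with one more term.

Applying the rule to each of the 18 symbols of KKKKKKKKBKKKKKKKKB gives the pieces K K K K K K K K KKB K K K K K K K K KKB, which concatenate to the answer.

KKKKKKKKKKBKKKKKKKKKKB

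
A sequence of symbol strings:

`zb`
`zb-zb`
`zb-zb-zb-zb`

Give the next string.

s(k+1) = s(k)·-·s(k) — each term doubles the last with '-' between the halves.
So the next term is two copies of zb-zb-zb-zb with '-' between the halves.

zb-zb-zb-zb-zb-zb-zb-zb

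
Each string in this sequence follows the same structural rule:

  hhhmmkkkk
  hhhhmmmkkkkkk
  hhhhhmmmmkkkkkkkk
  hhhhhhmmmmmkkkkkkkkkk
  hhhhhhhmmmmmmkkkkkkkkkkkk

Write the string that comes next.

hhhhhhhhmmmmmmmkkkkkkkkkkkkkk

Term n consists of n+2 h's, followed by n+1 m's, followed by 2n+2 k's (n = 1, 2, …).
At n = 6 the blocks have lengths 8, 7, 14.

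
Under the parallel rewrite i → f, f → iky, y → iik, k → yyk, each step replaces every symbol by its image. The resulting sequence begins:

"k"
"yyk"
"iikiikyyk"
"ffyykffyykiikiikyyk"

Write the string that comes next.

ikyikyiikiikyykikyikyiikiikyykffyykffyykiikiikyyk

Replace each of the 19 characters of ffyykffyykiikiikyyk in place — iky iky iik iik yyk iky iky iik iik yyk f f yyk f f yyk iik iik yyk — and concatenate.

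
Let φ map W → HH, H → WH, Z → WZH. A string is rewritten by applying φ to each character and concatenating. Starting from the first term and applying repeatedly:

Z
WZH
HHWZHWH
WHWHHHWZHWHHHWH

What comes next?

Rewriting the 15 symbols of WHWHHHWZHWHHHWH one by one yields HH WH HH WH WH WH HH WZH WH HH WH WH WH HH WH; concatenated:

HHWHHHWHWHWHHHWZHWHHHWHWHWHHHWH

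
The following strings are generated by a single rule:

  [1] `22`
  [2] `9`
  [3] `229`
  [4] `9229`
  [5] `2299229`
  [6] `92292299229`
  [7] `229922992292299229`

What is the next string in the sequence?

92292299229229922992292299229

This is a Fibonacci-style word recurrence s(k) = s(k−2)·s(k−1): e.g. 22·9 = 229.
So term 8 is 92292299229·229922992292299229.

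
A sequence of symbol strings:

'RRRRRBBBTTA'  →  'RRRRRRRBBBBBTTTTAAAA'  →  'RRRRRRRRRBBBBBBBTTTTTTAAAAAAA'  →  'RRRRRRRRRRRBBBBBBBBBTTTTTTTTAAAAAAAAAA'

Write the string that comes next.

RRRRRRRRRRRRRBBBBBBBBBBBTTTTTTTTTTAAAAAAAAAAAAA

Reading off run lengths: R runs 5, 7, 9, 11; B runs 3, 5, 7, 9; T runs 2, 4, 6, 8; A runs 1, 4, 7, 10 — each is linear in n (n = 1, 2, …).
At n = 5 the blocks have lengths 13, 11, 10, 13.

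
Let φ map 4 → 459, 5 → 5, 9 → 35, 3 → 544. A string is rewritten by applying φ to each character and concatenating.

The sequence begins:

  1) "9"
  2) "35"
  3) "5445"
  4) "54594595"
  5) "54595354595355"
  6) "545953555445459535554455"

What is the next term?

Rewriting the 24 symbols of 545953555445459535554455 one by one yields 5 459 5 35 5 544 5 5 5 459 459 5 459 5 35 5 544 5 5 5 459 459 5 5; concatenated:

545953555445554594595459535554455545945955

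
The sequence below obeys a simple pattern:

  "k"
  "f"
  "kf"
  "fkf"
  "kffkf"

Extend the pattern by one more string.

fkfkffkf

Each term (from the third on) is the two preceding terms concatenated in order: term 3 = k·f = kf.
Continuing: fkf · kffkf gives term 6.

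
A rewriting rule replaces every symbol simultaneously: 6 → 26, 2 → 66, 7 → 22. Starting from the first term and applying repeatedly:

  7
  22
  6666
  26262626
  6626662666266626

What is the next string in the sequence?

Rewriting the 16 symbols of 6626662666266626 one by one yields 26 26 66 26 26 26 66 26 26 26 66 26 26 26 66 26; concatenated:

26266626262666262626662626266626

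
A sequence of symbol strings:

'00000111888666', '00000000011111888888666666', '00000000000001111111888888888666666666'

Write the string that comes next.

Reading off run lengths: 0 runs 5, 9, 13; 1 runs 3, 5, 7; 8 runs 3, 6, 9; 6 runs 3, 6, 9 — each is linear in n (n = 1, 2, …).
For the next term, n = 4, so the run lengths are 17, 9, 12, 12.

00000000000000000111111111888888888888666666666666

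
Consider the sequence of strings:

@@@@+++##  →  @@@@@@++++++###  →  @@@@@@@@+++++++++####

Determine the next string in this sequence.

Reading off run lengths: @ runs 4, 6, 8; + runs 3, 6, 9; # runs 2, 3, 4 — each is linear in n (n = 1, 2, …).
At n = 4 the blocks have lengths 10, 12, 5.

@@@@@@@@@@++++++++++++#####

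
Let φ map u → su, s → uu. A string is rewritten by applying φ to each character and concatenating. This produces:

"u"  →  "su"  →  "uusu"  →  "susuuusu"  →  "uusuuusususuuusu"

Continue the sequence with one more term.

Rewriting the 16 symbols of uusuuusususuuusu one by one yields su su uu su su su uu su uu su uu su su su uu su; concatenated:

susuuusususuuusuuusuuusususuuusu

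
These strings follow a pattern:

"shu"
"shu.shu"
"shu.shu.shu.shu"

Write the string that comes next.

shu.shu.shu.shu.shu.shu.shu.shu

s(k+1) = s(k)·.·s(k) — each term doubles the last with '.' between the halves.
So the next term is two copies of shu.shu.shu.shu with '.' between the halves.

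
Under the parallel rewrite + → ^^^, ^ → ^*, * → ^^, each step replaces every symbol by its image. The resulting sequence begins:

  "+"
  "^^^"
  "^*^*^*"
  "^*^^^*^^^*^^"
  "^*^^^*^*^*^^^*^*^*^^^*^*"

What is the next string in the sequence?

Rewriting the 24 symbols of ^*^^^*^*^*^^^*^*^*^^^*^* one by one yields ^* ^^ ^* ^* ^* ^^ ^* ^^ ^* ^^ ^* ^* ^* ^^ ^* ^^ ^* ^^ ^* ^* ^* ^^ ^* ^^; concatenated:

^*^^^*^*^*^^^*^^^*^^^*^*^*^^^*^^^*^^^*^*^*^^^*^^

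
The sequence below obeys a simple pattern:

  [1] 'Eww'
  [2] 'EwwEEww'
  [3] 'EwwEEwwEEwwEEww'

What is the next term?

EwwEEwwEEwwEEwwEEwwEEwwEEwwEEww

s(k+1) = s(k)·E·s(k) — each term doubles the last with 'E' between the halves.
So the next term is two copies of EwwEEwwEEwwEEww with 'E' between the halves.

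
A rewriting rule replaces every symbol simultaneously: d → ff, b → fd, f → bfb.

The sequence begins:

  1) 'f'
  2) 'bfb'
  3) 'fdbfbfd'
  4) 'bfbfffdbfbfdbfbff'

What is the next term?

Applying the rule to each of the 17 symbols of bfbfffdbfbfdbfbff gives the pieces fd bfb fd bfb bfb bfb ff fd bfb fd bfb ff fd bfb fd bfb bfb, which concatenate to the answer.

fdbfbfdbfbbfbbfbfffdbfbfdbfbfffdbfbfdbfbbfb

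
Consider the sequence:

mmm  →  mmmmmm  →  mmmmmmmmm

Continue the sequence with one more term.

mmmmmmmmmmmm

The strings grow by a fixed suffix mmm each time.
One more step from mmmmmmmmm gives the answer.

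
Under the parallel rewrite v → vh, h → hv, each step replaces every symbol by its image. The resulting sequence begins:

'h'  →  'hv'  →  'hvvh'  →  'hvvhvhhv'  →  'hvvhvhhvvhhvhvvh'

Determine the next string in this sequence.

hvvhvhhvvhhvhvvhvhhvhvvhhvvhvhhv

Applying the rule to each of the 16 symbols of hvvhvhhvvhhvhvvh gives the pieces hv vh vh hv vh hv hv vh vh hv hv vh hv vh vh hv, which concatenate to the answer.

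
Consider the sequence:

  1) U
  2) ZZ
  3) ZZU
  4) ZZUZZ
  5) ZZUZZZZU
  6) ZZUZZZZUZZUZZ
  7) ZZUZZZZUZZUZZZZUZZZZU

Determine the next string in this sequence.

This is a Fibonacci-style word recurrence s(k) = s(k−1)·s(k−2): e.g. ZZ·U = ZZU.
Continuing: ZZUZZZZUZZUZZZZUZZZZU · ZZUZZZZUZZUZZ gives term 8.

ZZUZZZZUZZUZZZZUZZZZUZZUZZZZUZZUZZ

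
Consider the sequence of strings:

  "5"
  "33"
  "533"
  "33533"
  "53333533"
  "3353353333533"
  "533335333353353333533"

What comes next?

3353353333533533335333353353333533

Each term (from the third on) is the two preceding terms concatenated in order: term 3 = 5·33 = 533.
The next term joins 3353353333533 and 533335333353353333533.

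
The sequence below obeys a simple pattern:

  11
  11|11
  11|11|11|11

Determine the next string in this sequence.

11|11|11|11|11|11|11|11

Every step duplicates the string with '|' between the halves.
One more doubling of 11|11|11|11 gives the answer.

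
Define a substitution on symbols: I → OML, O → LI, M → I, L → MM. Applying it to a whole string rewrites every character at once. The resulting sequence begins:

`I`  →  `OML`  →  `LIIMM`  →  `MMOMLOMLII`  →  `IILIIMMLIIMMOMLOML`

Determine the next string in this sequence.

OMLOMLMMOMLOMLIIMMOMLOMLIILIIMMLIIMM

Applying the rule to each of the 18 symbols of IILIIMMLIIMMOMLOML gives the pieces OML OML MM OML OML I I MM OML OML I I LI I MM LI I MM, which concatenate to the answer.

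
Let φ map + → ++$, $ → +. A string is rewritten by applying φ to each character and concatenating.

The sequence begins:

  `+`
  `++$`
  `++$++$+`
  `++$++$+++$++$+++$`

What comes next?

Applying the rule to each of the 17 symbols of ++$++$+++$++$+++$ gives the pieces ++$ ++$ + ++$ ++$ + ++$ ++$ ++$ + ++$ ++$ + ++$ ++$ ++$ +, which concatenate to the answer.

++$++$+++$++$+++$++$++$+++$++$+++$++$++$+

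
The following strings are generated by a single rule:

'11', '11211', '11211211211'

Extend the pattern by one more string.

s(k+1) = s(k)·2·s(k) — each term doubles the last with '2' between the halves.
One more doubling of 11211211211 gives the answer.

11211211211211211211211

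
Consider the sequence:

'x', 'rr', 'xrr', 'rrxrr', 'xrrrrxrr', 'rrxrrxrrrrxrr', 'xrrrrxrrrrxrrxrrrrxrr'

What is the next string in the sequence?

Each term (from the third on) is the two preceding terms concatenated in order: term 3 = x·rr = xrr.
So term 8 is rrxrrxrrrrxrr·xrrrrxrrrrxrrxrrrrxrr.

rrxrrxrrrrxrrxrrrrxrrrrxrrxrrrrxrr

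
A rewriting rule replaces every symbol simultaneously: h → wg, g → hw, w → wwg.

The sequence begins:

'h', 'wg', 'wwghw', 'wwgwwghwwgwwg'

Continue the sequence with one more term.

wwgwwghwwwgwwghwwgwwgwwghwwwgwwghw

Applying the rule to each of the 13 symbols of wwgwwghwwgwwg gives the pieces wwg wwg hw wwg wwg hw wg wwg wwg hw wwg wwg hw, which concatenate to the answer.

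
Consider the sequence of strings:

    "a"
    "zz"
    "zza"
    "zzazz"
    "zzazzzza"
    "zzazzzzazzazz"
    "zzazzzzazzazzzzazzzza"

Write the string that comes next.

This is a Fibonacci-style word recurrence s(k) = s(k−1)·s(k−2): e.g. zz·a = zza.
The next term joins zzazzzzazzazzzzazzzza and zzazzzzazzazz.

zzazzzzazzazzzzazzzzazzazzzzazzazz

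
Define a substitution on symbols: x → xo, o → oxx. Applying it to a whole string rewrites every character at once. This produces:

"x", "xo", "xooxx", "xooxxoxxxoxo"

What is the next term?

xooxxoxxxoxooxxxoxoxooxxxooxx

Apply φ to xooxxoxxxoxo symbol by symbol: x→xo, o→oxx, o→oxx, x→xo, x→xo, o→oxx, x→xo, x→xo, x→xo, o→oxx, x→xo, o→oxx; joined: xo oxx oxx xo xo oxx xo xo xo oxx xo oxx.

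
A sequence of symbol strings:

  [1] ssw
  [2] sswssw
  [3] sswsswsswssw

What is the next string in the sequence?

s(k+1) = s(k)·s(k) — each term doubles the last.
One more doubling of sswsswsswssw gives the answer.

sswsswsswsswsswsswsswssw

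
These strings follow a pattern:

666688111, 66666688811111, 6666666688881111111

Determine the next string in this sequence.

666666666688888111111111

Each string has the form 6^{2n+2} 8^{n+1} 1^{2n+1} (n = 1, 2, …).
At n = 4 the blocks have lengths 10, 5, 9.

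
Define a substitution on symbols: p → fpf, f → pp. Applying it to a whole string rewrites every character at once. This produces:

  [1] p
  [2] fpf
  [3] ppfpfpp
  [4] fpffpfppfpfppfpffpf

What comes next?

Rewriting the 19 symbols of fpffpfppfpfppfpffpf one by one yields pp fpf pp pp fpf pp fpf fpf pp fpf pp fpf fpf pp fpf pp pp fpf pp; concatenated:

ppfpfppppfpfppfpffpfppfpfppfpffpfppfpfppppfpfpp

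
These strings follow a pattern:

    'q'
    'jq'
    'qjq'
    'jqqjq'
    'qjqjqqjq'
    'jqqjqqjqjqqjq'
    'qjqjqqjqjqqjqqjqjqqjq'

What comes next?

jqqjqqjqjqqjqqjqjqqjqjqqjqqjqjqqjq

Each term (from the third on) is the two preceding terms concatenated in order: term 3 = q·jq = qjq.
The next term joins jqqjqqjqjqqjq and qjqjqqjqjqqjqqjqjqqjq.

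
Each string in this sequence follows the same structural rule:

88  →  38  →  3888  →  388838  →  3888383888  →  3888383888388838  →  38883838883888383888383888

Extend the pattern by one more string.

388838388838883838883838883888383888388838

Each term (from the third on) is the previous term followed by the one before it: term 3 = 38·88 = 3888.
The next term joins 38883838883888383888383888 and 3888383888388838.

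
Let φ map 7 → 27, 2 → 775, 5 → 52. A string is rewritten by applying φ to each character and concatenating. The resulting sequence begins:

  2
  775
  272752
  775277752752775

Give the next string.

Applying the rule to each of the 15 symbols of 775277752752775 gives the pieces 27 27 52 775 27 27 27 52 775 27 52 775 27 27 52, which concatenate to the answer.

272752775272727527752752775272752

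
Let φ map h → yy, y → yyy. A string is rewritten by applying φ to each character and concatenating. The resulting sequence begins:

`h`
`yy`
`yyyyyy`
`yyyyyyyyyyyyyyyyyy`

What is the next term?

φ(yyyyyyyyyyyyyyyyyy) expands symbol-by-symbol to yyy yyy yyy yyy yyy yyy yyy yyy yyy yyy yyy yyy yyy yyy yyy yyy yyy yyy; joining the 18 pieces gives the next term.

yyyyyyyyyyyyyyyyyyyyyyyyyyyyyyyyyyyyyyyyyyyyyyyyyyyyyy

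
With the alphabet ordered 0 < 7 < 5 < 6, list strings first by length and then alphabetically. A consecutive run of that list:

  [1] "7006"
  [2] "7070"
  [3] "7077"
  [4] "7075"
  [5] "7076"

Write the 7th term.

Advancing 2 positions from 7076 through 7076 → 7050 reaches term 7.

7057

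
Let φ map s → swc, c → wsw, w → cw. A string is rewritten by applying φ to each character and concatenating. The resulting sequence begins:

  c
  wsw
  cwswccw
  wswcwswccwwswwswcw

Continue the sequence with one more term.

cwswccwwswcwswccwwswwswcwcwswccwcwswccwwswcw

φ(wswcwswccwwswwswcw) expands symbol-by-symbol to cw swc cw wsw cw swc cw wsw wsw cw cw swc cw cw swc cw wsw cw; joining the 18 pieces gives the next term.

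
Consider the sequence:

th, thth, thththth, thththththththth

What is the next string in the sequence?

Each string is two copies of the previous one concatenated.
One more doubling of thththththththth gives the answer.

thththththththththththththththth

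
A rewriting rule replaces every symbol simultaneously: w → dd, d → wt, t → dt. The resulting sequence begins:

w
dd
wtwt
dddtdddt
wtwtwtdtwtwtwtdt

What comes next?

dddtdddtdddtwtdtdddtdddtdddtwtdt

φ(wtwtwtdtwtwtwtdt) expands symbol-by-symbol to dd dt dd dt dd dt wt dt dd dt dd dt dd dt wt dt; joining the 16 pieces gives the next term.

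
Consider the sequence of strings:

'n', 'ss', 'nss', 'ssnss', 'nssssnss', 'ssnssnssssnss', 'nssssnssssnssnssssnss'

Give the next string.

From term 3 onward, concatenate the second-to-last term with the last: n·ss = nss, ss·nss = ssnss, …
So term 8 is ssnssnssssnss·nssssnssssnssnssssnss.

ssnssnssssnssnssssnssssnssnssssnss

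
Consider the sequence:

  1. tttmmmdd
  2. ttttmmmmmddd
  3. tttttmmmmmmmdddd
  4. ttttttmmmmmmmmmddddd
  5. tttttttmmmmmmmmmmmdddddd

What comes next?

ttttttttmmmmmmmmmmmmmddddddd

Term n consists of n+1 t's, followed by 2n-1 m's, followed by n d's, where the shown terms are n = 2, 3, 4, 5, 6.
At n = 7 the blocks have lengths 8, 13, 7.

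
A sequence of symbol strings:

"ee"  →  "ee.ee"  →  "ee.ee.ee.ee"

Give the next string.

ee.ee.ee.ee.ee.ee.ee.ee

Each string is two copies of the previous one joined by '.'.
So the next term is two copies of ee.ee.ee.ee with '.' between the halves.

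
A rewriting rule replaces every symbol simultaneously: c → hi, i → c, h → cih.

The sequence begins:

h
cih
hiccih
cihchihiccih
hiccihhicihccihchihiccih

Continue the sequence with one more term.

Rewriting the 24 symbols of hiccihhicihccihchihiccih one by one yields cih c hi hi c cih cih c hi c cih hi hi c cih hi cih c cih c hi hi c cih; concatenated:

cihchihiccihcihchiccihhihiccihhicihccihchihiccih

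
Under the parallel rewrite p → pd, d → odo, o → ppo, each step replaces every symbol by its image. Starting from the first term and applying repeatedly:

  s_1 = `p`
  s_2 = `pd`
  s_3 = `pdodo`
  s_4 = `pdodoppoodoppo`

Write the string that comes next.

pdodoppoodoppopdpdppoppoodoppopdpdppo

Applying the rule to each of the 14 symbols of pdodoppoodoppo gives the pieces pd odo ppo odo ppo pd pd ppo ppo odo ppo pd pd ppo, which concatenate to the answer.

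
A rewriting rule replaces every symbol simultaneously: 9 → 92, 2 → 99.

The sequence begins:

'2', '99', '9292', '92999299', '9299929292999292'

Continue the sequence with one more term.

Rewriting the 16 symbols of 9299929292999292 one by one yields 92 99 92 92 92 99 92 99 92 99 92 92 92 99 92 99; concatenated:

92999292929992999299929292999299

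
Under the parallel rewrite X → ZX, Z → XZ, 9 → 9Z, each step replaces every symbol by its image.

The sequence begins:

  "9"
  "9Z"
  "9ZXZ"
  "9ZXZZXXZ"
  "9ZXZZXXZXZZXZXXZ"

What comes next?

9ZXZZXXZXZZXZXXZZXXZXZZXXZZXZXXZ

Replace each of the 16 characters of 9ZXZZXXZXZZXZXXZ in place — 9Z XZ ZX XZ XZ ZX ZX XZ ZX XZ XZ ZX XZ ZX ZX XZ — and concatenate.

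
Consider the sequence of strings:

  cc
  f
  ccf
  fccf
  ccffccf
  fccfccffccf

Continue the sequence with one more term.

ccffccffccfccffccf

Each term (from the third on) is the two preceding terms concatenated in order: term 3 = cc·f = ccf.
The next term joins ccffccf and fccfccffccf.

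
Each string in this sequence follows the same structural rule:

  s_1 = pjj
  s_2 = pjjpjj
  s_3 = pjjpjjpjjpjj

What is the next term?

Every step duplicates the string.
One more doubling of pjjpjjpjjpjj gives the answer.

pjjpjjpjjpjjpjjpjjpjjpjj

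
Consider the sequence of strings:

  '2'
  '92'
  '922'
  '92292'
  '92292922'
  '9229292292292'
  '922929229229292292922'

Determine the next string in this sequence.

9229292292292922929229229292292292

Each term (from the third on) is the previous term followed by the one before it: term 3 = 92·2 = 922.
So term 8 is 922929229229292292922·9229292292292.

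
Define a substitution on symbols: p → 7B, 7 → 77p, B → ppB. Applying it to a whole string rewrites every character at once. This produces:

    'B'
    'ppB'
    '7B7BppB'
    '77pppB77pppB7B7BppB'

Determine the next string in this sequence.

77p77p7B7B7BppB77p77p7B7B7BppB77pppB77pppB7B7BppB

φ(77pppB77pppB7B7BppB) expands symbol-by-symbol to 77p 77p 7B 7B 7B ppB 77p 77p 7B 7B 7B ppB 77p ppB 77p ppB 7B 7B ppB; joining the 19 pieces gives the next term.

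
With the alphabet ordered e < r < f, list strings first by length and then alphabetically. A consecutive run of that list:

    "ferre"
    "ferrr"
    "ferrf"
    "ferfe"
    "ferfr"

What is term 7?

fefee

Stepping forward 2 times from ferfr: ferfr → ferff, then the target.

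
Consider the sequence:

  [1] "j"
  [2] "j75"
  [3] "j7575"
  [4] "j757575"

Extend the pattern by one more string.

Every step adds 75 to the end: s(k+1) = s(k)·75.
So the next term is j757575·75.

j75757575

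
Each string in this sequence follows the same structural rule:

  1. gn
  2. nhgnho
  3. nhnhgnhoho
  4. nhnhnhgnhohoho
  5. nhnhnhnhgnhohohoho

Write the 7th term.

Every step adds nh to the front and ho to the end of the previous string.
From nhnhnhnhgnhohohoho, 2 further steps: nhnhnhnhgnhohohoho → nhnhnhnhnhgnhohohohoho → (answer).

nhnhnhnhnhnhgnhohohohohoho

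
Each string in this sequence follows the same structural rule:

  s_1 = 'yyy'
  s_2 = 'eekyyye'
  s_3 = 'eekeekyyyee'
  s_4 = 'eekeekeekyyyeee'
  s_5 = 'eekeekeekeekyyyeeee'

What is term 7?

s(k+1) = eek·s(k)·e, so each term gains eek as a prefix and e as a suffix.
From eekeekeekeekyyyeeee, 2 further steps: eekeekeekeekyyyeeee → eekeekeekeekeekyyyeeeee → (answer).

eekeekeekeekeekeekyyyeeeeee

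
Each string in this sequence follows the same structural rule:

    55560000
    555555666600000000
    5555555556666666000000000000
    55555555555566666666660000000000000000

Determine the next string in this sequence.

The n-th term is 3n 5's then 3n-2 6's then 4n 0's (n = 1, 2, …).
For the next term, n = 5, so the run lengths are 15, 13, 20.

555555555555555666666666666600000000000000000000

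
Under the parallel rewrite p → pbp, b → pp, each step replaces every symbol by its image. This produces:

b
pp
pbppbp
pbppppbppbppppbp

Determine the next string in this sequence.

pbppppbppbppbppbppppbppbppppbppbppbppbppppbp

Applying the rule to each of the 16 symbols of pbppppbppbppppbp gives the pieces pbp pp pbp pbp pbp pbp pp pbp pbp pp pbp pbp pbp pbp pp pbp, which concatenate to the answer.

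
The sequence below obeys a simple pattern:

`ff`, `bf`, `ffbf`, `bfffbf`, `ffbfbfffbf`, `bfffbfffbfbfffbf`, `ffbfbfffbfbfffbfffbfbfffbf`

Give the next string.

This is a Fibonacci-style word recurrence s(k) = s(k−2)·s(k−1): e.g. ff·bf = ffbf.
Continuing: bfffbfffbfbfffbf · ffbfbfffbfbfffbfffbfbfffbf gives term 8.

bfffbfffbfbfffbfffbfbfffbfbfffbfffbfbfffbf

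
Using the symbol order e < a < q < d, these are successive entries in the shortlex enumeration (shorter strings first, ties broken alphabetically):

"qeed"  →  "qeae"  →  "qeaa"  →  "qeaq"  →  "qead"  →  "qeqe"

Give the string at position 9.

qeqd

Stepping forward 3 times from qeqe: qeqe → qeqa → qeqq, then the target.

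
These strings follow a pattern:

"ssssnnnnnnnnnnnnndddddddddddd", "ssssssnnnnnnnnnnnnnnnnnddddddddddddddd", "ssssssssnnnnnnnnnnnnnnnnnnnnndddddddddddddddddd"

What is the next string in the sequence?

ssssssssssnnnnnnnnnnnnnnnnnnnnnnnnnddddddddddddddddddddd

Each string has the form s^{2n-2} n^{4n+1} d^{3n+3}, where the shown terms are n = 3, 4, 5.
Setting n = 6 gives 10, 25, 21 characters in each block.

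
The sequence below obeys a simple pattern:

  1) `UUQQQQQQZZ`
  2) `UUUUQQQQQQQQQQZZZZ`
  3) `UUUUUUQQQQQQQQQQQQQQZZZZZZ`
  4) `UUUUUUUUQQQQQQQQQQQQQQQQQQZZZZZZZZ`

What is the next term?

UUUUUUUUUUQQQQQQQQQQQQQQQQQQQQQQZZZZZZZZZZ

Each string has the form U^{2n} Q^{4n+2} Z^{2n} (n = 1, 2, …).
Setting n = 5 gives 10, 22, 10 characters in each block.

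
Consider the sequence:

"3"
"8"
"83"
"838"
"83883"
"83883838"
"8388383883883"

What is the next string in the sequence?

838838388388383883838

Each term (from the third on) is the previous term followed by the one before it: term 3 = 8·3 = 83.
So term 8 is 8388383883883·83883838.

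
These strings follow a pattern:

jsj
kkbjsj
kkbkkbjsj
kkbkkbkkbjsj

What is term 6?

kkbkkbkkbkkbkkbjsj

Each term is the previous one with kkb prepended.
From kkbkkbkkbjsj, 2 further steps: kkbkkbkkbjsj → kkbkkbkkbkkbjsj → (answer).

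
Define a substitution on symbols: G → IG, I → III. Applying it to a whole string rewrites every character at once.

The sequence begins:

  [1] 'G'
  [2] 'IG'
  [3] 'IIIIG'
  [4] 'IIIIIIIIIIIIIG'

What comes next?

Rewriting the 14 symbols of IIIIIIIIIIIIIG one by one yields III III III III III III III III III III III III III IG; concatenated:

IIIIIIIIIIIIIIIIIIIIIIIIIIIIIIIIIIIIIIIIG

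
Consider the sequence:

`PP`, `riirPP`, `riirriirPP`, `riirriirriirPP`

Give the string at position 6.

riirriirriirriirriirPP

Each term is the previous one with riir prepended.
From riirriirriirPP, 2 further steps: riirriirriirPP → riirriirriirriirPP → (answer).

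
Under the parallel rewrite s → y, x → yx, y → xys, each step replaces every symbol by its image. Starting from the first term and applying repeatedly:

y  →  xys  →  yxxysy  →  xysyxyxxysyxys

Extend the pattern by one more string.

yxxysyxysyxxysyxyxxysyxysyxxysy

Replace each of the 14 characters of xysyxyxxysyxys in place — yx xys y xys yx xys yx yx xys y xys yx xys y — and concatenate.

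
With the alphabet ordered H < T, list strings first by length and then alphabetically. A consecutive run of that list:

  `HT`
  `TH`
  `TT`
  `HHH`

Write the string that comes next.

HHT

The successor of HHH increments the rightmost position that isn't already T and resets every position after it to H.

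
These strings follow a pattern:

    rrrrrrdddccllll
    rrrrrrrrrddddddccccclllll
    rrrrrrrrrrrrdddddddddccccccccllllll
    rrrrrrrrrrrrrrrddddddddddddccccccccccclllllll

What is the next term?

rrrrrrrrrrrrrrrrrrdddddddddddddddccccccccccccccllllllll

Each string has the form r^{3n+3} d^{3n} c^{3n-1} l^{n+3} (n = 1, 2, …).
Setting n = 5 gives 18, 15, 14, 8 characters in each block.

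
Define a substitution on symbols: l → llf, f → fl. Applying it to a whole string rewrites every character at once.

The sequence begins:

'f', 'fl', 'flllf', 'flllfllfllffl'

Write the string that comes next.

Rewriting the 13 symbols of flllfllfllffl one by one yields fl llf llf llf fl llf llf fl llf llf fl fl llf; concatenated:

flllfllfllfflllfllfflllfllfflflllf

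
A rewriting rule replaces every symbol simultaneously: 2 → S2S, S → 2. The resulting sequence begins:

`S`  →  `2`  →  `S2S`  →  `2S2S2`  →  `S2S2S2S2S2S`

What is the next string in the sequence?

Rewriting each symbol of S2S2S2S2S2S: S→2, 2→S2S, S→2, 2→S2S, S→2, 2→S2S, S→2, 2→S2S, S→2, 2→S2S, S→2, which concatenates to 2 S2S 2 S2S 2 S2S 2 S2S 2 S2S 2.

2S2S2S2S2S2S2S2S2S2S2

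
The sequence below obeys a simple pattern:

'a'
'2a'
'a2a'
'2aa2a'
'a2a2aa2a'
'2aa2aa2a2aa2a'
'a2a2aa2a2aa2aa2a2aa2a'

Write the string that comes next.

Each term (from the third on) is the two preceding terms concatenated in order: term 3 = a·2a = a2a.
Continuing: 2aa2aa2a2aa2a · a2a2aa2a2aa2aa2a2aa2a gives term 8.

2aa2aa2a2aa2aa2a2aa2a2aa2aa2a2aa2a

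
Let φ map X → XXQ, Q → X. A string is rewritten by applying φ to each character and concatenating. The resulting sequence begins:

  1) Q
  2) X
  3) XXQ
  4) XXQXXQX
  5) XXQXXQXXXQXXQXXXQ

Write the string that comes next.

φ(XXQXXQXXXQXXQXXXQ) expands symbol-by-symbol to XXQ XXQ X XXQ XXQ X XXQ XXQ XXQ X XXQ XXQ X XXQ XXQ XXQ X; joining the 17 pieces gives the next term.

XXQXXQXXXQXXQXXXQXXQXXQXXXQXXQXXXQXXQXXQX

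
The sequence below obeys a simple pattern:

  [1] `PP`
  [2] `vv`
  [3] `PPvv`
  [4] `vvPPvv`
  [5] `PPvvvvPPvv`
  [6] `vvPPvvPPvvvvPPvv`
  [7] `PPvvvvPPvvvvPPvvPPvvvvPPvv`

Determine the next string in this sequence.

Each term (from the third on) is the two preceding terms concatenated in order: term 3 = PP·vv = PPvv.
Continuing: vvPPvvPPvvvvPPvv · PPvvvvPPvvvvPPvvPPvvvvPPvv gives term 8.

vvPPvvPPvvvvPPvvPPvvvvPPvvvvPPvvPPvvvvPPvv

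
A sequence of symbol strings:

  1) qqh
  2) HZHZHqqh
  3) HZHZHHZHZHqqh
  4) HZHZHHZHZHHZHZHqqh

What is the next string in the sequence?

HZHZHHZHZHHZHZHHZHZHqqh

The strings grow by a fixed prefix HZHZH each time.
So the next term is HZHZH·HZHZHHZHZHHZHZHqqh.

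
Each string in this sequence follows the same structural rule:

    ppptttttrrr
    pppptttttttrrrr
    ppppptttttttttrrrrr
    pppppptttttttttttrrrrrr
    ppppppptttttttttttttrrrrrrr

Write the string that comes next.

pppppppptttttttttttttttrrrrrrrr

Reading off run lengths: p runs 3, 4, 5, 6, 7; t runs 5, 7, 9, 11, 13; r runs 3, 4, 5, 6, 7 — each is linear in n, where the shown terms are n = 3, 4, 5, 6, 7.
Setting n = 8 gives 8, 15, 8 characters in each block.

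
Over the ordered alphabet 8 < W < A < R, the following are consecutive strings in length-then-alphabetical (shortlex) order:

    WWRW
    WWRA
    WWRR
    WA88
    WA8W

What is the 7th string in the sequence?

Advancing 2 positions from WA8W through WA8W → WA8A reaches term 7.

WA8R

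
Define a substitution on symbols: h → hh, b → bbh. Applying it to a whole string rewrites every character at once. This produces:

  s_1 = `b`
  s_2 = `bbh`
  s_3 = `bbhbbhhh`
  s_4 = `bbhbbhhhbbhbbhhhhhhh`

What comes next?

Applying the rule to each of the 20 symbols of bbhbbhhhbbhbbhhhhhhh gives the pieces bbh bbh hh bbh bbh hh hh hh bbh bbh hh bbh bbh hh hh hh hh hh hh hh, which concatenate to the answer.

bbhbbhhhbbhbbhhhhhhhbbhbbhhhbbhbbhhhhhhhhhhhhhhh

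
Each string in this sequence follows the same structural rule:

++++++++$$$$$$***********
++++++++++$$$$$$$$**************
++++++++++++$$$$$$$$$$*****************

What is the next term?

Reading off run lengths: + runs 8, 10, 12; $ runs 6, 8, 10; * runs 11, 14, 17 — each is linear in n, where the shown terms are n = 3, 4, 5.
Setting n = 6 gives 14, 12, 20 characters in each block.

++++++++++++++$$$$$$$$$$$$********************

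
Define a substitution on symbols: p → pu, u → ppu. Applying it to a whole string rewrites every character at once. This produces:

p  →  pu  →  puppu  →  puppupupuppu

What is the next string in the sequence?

Apply φ to puppupupuppu symbol by symbol: p→pu, u→ppu, p→pu, p→pu, u→ppu, p→pu, u→ppu, p→pu, u→ppu, p→pu, p→pu, u→ppu; joined: pu ppu pu pu ppu pu ppu pu ppu pu pu ppu.

puppupupuppupuppupuppupupuppu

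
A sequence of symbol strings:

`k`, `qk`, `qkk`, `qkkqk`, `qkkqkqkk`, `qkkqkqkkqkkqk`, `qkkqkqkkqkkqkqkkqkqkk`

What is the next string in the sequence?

This is a Fibonacci-style word recurrence s(k) = s(k−1)·s(k−2): e.g. qk·k = qkk.
The next term joins qkkqkqkkqkkqkqkkqkqkk and qkkqkqkkqkkqk.

qkkqkqkkqkkqkqkkqkqkkqkkqkqkkqkkqk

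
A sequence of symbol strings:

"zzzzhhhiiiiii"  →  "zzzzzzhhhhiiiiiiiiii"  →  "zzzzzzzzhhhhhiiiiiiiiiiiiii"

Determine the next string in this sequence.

The n-th term is 2n z's then n+1 h's then 4n-2 i's, where the shown terms are n = 2, 3, 4.
Setting n = 5 gives 10, 6, 18 characters in each block.

zzzzzzzzzzhhhhhhiiiiiiiiiiiiiiiiii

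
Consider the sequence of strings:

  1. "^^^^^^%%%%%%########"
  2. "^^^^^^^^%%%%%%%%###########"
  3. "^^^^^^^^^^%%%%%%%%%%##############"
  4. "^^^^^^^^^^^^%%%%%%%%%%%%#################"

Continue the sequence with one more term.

Reading off run lengths: ^ runs 6, 8, 10, 12; % runs 6, 8, 10, 12; # runs 8, 11, 14, 17 — each is linear in n, where the shown terms are n = 3, 4, 5, 6.
For the next term, n = 7, so the run lengths are 14, 14, 20.

^^^^^^^^^^^^^^%%%%%%%%%%%%%%####################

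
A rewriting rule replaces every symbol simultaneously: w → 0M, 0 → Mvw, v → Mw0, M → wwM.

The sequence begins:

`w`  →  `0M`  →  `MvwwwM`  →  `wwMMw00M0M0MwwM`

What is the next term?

0M0MwwMwwM0MMvwMvwwwMMvwwwMMvwwwM0M0MwwM

Applying the rule to each of the 15 symbols of wwMMw00M0M0MwwM gives the pieces 0M 0M wwM wwM 0M Mvw Mvw wwM Mvw wwM Mvw wwM 0M 0M wwM, which concatenate to the answer.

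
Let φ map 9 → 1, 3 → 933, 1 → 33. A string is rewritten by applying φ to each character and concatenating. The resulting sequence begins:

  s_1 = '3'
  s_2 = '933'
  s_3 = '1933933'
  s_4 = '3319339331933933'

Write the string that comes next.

93393333193393319339333319339331933933

Replace each of the 16 characters of 3319339331933933 in place — 933 933 33 1 933 933 1 933 933 33 1 933 933 1 933 933 — and concatenate.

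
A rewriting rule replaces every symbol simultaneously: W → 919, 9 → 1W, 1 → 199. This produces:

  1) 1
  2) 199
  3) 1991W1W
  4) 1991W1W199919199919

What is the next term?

φ(1991W1W199919199919) expands symbol-by-symbol to 199 1W 1W 199 919 199 919 199 1W 1W 1W 199 1W 199 1W 1W 1W 199 1W; joining the 19 pieces gives the next term.

1991W1W1999191999191991W1W1W1991W1991W1W1W1991W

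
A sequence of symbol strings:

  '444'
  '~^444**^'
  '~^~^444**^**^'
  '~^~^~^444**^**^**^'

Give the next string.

s(k+1) = ~^·s(k)·**^, so each term gains ~^ as a prefix and **^ as a suffix.
Applying this once more to ~^~^~^444**^**^**^:

~^~^~^~^444**^**^**^**^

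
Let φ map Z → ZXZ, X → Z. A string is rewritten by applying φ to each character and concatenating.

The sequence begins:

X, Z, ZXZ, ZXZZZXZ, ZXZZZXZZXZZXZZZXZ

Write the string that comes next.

Applying the rule to each of the 17 symbols of ZXZZZXZZXZZXZZZXZ gives the pieces ZXZ Z ZXZ ZXZ ZXZ Z ZXZ ZXZ Z ZXZ ZXZ Z ZXZ ZXZ ZXZ Z ZXZ, which concatenate to the answer.

ZXZZZXZZXZZXZZZXZZXZZZXZZXZZZXZZXZZXZZZXZ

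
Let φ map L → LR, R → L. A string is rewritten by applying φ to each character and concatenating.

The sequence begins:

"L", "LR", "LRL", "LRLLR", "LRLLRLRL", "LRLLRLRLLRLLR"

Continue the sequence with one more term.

φ(LRLLRLRLLRLLR) expands symbol-by-symbol to LR L LR LR L LR L LR LR L LR LR L; joining the 13 pieces gives the next term.

LRLLRLRLLRLLRLRLLRLRL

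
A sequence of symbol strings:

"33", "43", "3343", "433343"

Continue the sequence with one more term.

3343433343

This is a Fibonacci-style word recurrence s(k) = s(k−2)·s(k−1): e.g. 33·43 = 3343.
Continuing: 3343 · 433343 gives term 5.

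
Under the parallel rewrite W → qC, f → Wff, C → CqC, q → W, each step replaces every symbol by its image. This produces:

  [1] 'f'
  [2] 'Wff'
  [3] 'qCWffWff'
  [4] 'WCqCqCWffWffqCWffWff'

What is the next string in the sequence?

Rewriting the 20 symbols of WCqCqCWffWffqCWffWff one by one yields qC CqC W CqC W CqC qC Wff Wff qC Wff Wff W CqC qC Wff Wff qC Wff Wff; concatenated:

qCCqCWCqCWCqCqCWffWffqCWffWffWCqCqCWffWffqCWffWff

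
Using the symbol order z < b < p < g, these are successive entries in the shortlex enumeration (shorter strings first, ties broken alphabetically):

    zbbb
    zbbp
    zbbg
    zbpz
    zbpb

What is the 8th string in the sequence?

Continuing the enumeration 3 steps past zbpb: zbpb → zbpp → zbpg → (answer).

zbgz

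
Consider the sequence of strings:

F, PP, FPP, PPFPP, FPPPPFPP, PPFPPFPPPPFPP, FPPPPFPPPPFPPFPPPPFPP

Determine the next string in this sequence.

PPFPPFPPPPFPPFPPPPFPPPPFPPFPPPPFPP

This is a Fibonacci-style word recurrence s(k) = s(k−2)·s(k−1): e.g. F·PP = FPP.
The next term joins PPFPPFPPPPFPP and FPPPPFPPPPFPPFPPPPFPP.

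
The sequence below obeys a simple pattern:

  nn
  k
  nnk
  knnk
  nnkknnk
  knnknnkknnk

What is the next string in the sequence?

nnkknnkknnknnkknnk

Each term (from the third on) is the two preceding terms concatenated in order: term 3 = nn·k = nnk.
Continuing: nnkknnk · knnknnkknnk gives term 7.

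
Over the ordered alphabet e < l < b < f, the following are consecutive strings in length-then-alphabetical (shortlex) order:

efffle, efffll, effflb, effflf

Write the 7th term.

efffbb

Stepping forward 3 times from effflf: effflf → efffbe → efffbl, then the target.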